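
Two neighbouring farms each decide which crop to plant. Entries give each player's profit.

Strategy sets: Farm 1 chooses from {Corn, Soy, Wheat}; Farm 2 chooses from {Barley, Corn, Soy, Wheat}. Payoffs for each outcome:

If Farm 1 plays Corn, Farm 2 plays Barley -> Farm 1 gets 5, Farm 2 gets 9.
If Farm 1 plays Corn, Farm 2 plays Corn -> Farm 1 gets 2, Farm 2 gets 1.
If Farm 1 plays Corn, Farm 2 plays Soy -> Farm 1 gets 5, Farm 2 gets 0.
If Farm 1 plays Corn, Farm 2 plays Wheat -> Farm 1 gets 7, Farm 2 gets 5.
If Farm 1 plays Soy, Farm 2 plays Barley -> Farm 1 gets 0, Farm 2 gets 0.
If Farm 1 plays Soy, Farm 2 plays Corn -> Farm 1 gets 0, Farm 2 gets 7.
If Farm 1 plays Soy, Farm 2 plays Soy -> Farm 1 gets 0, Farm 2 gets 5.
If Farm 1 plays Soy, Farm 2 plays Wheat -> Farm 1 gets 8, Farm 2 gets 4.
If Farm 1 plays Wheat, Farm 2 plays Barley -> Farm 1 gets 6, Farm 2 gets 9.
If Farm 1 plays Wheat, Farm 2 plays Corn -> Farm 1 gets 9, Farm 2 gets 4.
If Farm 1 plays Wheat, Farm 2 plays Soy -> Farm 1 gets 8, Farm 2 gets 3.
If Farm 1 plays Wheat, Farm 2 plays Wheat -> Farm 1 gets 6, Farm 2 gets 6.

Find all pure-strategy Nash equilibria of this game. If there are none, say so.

The unique pure-strategy Nash equilibrium is (Wheat, Barley).

(Corn, Barley): Farm 1 can switch to Wheat (5 → 6). Not NE.
(Corn, Corn): Farm 1 can switch to Wheat (2 → 9). Not NE.
(Corn, Soy): Farm 1 can switch to Wheat (5 → 8). Not NE.
(Corn, Wheat): Farm 1 can switch to Soy (7 → 8). Not NE.
(Soy, Barley): Farm 1 can switch to Corn (0 → 5). Not NE.
(Soy, Corn): Farm 1 can switch to Corn (0 → 2). Not NE.
(Wheat, Barley): Farm 1 gets 6, best alternative 5; Farm 2 gets 9, best alternative 6. No profitable deviation — NE.
(The remaining 5 profiles each have a profitable deviation by the same check.)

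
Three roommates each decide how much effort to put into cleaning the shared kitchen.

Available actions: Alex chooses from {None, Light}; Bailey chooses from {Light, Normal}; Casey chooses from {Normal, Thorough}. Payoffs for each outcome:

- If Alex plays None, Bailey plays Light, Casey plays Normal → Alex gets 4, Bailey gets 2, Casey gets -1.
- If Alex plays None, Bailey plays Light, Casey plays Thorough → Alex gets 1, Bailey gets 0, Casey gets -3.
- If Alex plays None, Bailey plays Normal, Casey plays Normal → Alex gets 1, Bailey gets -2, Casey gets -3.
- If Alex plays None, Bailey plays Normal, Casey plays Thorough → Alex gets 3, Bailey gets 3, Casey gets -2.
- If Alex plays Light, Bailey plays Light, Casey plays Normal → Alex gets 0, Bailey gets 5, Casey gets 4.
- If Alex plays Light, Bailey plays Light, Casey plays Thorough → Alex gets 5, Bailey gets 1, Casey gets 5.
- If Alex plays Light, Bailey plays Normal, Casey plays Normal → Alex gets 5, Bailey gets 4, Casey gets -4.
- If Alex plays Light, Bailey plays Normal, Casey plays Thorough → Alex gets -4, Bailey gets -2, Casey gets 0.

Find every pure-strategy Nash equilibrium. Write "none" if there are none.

(None, Light, Normal): Alex gets 4, best alternative 0; Bailey gets 2, best alternative -2; Casey gets -1, best alternative -3. No profitable deviation — NE.
(None, Light, Thorough): Alex can switch to Light (1 → 5). Not NE.
(None, Normal, Normal): Alex can switch to Light (1 → 5). Not NE.
(None, Normal, Thorough): Alex gets 3, best alternative -4; Bailey gets 3, best alternative 0; Casey gets -2, best alternative -3. No profitable deviation — NE.
(Light, Light, Normal): Alex can switch to None (0 → 4). Not NE.
(Light, Light, Thorough): Alex gets 5, best alternative 1; Bailey gets 1, best alternative -2; Casey gets 5, best alternative 4. No profitable deviation — NE.
(Light, Normal, Normal): Bailey can switch to Light (4 → 5). Not NE.
(Light, Normal, Thorough): Alex can switch to None (-4 → 3). Not NE.

The pure Nash equilibria are (None, Light, Normal), (None, Normal, Thorough), (Light, Light, Thorough).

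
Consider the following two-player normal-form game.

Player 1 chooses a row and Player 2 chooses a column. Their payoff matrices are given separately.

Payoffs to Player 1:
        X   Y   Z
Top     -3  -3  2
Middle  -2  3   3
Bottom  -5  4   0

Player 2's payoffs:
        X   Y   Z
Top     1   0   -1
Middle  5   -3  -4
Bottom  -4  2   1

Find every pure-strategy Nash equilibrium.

(Top, X): Player 1 can switch to Middle (-3 → -2). Not NE.
(Top, Y): Player 1 can switch to Middle (-3 → 3). Not NE.
(Top, Z): Player 1 can switch to Middle (2 → 3). Not NE.
(Middle, X): Player 1 gets -2, best alternative -3; Player 2 gets 5, best alternative -3. No profitable deviation — NE.
(Middle, Y): Player 1 can switch to Bottom (3 → 4). Not NE.
(Middle, Z): Player 2 can switch to X (-4 → 5). Not NE.
(Bottom, X): Player 1 can switch to Top (-5 → -3). Not NE.
(Bottom, Y): Player 1 gets 4, best alternative 3; Player 2 gets 2, best alternative 1. No profitable deviation — NE.
(Bottom, Z): Player 1 can switch to Top (0 → 2). Not NE.

Pure-strategy Nash equilibria: (Middle, X); (Bottom, Y)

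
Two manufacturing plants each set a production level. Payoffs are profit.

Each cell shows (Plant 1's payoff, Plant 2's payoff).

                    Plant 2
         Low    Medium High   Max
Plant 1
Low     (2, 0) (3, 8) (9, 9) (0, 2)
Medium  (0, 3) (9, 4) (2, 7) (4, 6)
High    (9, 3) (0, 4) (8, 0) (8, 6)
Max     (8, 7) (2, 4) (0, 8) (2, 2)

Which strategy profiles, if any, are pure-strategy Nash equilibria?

(Low, High), (High, Max)

Plant 1 against Low: payoffs 2, 0, 9, 8 → best response High.
Plant 1 against Medium: payoffs 3, 9, 0, 2 → best response Medium.
Plant 1 against High: payoffs 9, 2, 8, 0 → best response Low.
Plant 1 against Max: payoffs 0, 4, 8, 2 → best response High.
Plant 2 against Low: payoffs 0, 8, 9, 2 → best response High.
Plant 2 against Medium: payoffs 3, 4, 7, 6 → best response High.
Plant 2 against High: payoffs 3, 4, 0, 6 → best response Max.
Plant 2 against Max: payoffs 7, 4, 8, 2 → best response High.
Mutual best responses: (Low, High); (High, Max).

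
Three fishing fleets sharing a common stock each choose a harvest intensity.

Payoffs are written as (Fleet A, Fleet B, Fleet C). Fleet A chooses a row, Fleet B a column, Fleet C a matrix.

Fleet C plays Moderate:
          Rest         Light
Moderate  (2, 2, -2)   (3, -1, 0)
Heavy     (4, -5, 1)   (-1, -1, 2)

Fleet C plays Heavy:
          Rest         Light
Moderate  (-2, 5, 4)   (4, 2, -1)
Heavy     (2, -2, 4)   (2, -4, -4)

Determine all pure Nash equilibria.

(Heavy, Rest, Heavy)

(Moderate, Rest, Moderate): Fleet A can switch to Heavy (2 → 4). Not NE.
(Moderate, Rest, Heavy): Fleet A can switch to Heavy (-2 → 2). Not NE.
(Moderate, Light, Moderate): Fleet B can switch to Rest (-1 → 2). Not NE.
(Moderate, Light, Heavy): Fleet B can switch to Rest (2 → 5). Not NE.
(Heavy, Rest, Moderate): Fleet B can switch to Light (-5 → -1). Not NE.
(Heavy, Rest, Heavy): Fleet A gets 2, best alternative -2; Fleet B gets -2, best alternative -4; Fleet C gets 4, best alternative 1. No profitable deviation — NE.
(Heavy, Light, Moderate): Fleet A can switch to Moderate (-1 → 3). Not NE.
(Heavy, Light, Heavy): Fleet A can switch to Moderate (2 → 4). Not NE.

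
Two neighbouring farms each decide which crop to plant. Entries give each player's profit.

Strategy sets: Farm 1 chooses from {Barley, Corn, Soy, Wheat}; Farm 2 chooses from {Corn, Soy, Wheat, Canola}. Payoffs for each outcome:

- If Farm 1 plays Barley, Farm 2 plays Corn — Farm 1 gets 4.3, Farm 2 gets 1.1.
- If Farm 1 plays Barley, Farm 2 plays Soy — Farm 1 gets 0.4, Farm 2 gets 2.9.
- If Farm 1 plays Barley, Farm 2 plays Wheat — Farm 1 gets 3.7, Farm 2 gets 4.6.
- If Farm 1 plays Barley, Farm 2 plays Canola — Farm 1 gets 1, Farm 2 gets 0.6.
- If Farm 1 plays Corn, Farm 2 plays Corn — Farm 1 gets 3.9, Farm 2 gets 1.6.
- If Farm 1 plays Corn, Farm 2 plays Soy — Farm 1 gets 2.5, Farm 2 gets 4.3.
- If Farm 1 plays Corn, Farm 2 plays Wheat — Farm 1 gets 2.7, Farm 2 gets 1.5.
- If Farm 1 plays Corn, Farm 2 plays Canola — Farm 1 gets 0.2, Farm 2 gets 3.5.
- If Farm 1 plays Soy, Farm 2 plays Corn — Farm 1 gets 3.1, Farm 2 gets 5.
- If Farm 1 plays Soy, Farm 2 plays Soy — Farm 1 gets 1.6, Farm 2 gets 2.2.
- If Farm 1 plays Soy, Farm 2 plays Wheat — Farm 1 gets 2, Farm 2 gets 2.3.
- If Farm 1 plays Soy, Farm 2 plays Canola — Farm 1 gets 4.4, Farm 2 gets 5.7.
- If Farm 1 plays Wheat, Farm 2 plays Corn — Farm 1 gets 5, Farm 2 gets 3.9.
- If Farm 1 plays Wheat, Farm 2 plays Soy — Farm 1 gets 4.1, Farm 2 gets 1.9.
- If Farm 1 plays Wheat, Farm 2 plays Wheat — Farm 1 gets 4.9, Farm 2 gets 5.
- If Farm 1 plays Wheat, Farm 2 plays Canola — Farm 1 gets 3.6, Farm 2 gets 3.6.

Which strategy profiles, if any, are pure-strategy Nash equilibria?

Farm 1 against Corn: payoffs 4.3, 3.9, 3.1, 5 → best response Wheat.
Farm 1 against Soy: payoffs 0.4, 2.5, 1.6, 4.1 → best response Wheat.
Farm 1 against Wheat: payoffs 3.7, 2.7, 2, 4.9 → best response Wheat.
Farm 1 against Canola: payoffs 1, 0.2, 4.4, 3.6 → best response Soy.
Farm 2 against Barley: payoffs 1.1, 2.9, 4.6, 0.6 → best response Wheat.
Farm 2 against Corn: payoffs 1.6, 4.3, 1.5, 3.5 → best response Soy.
Farm 2 against Soy: payoffs 5, 2.2, 2.3, 5.7 → best response Canola.
Farm 2 against Wheat: payoffs 3.9, 1.9, 5, 3.6 → best response Wheat.
Mutual best responses: (Soy, Canola); (Wheat, Wheat).

The pure Nash equilibria are (Soy, Canola), (Wheat, Wheat).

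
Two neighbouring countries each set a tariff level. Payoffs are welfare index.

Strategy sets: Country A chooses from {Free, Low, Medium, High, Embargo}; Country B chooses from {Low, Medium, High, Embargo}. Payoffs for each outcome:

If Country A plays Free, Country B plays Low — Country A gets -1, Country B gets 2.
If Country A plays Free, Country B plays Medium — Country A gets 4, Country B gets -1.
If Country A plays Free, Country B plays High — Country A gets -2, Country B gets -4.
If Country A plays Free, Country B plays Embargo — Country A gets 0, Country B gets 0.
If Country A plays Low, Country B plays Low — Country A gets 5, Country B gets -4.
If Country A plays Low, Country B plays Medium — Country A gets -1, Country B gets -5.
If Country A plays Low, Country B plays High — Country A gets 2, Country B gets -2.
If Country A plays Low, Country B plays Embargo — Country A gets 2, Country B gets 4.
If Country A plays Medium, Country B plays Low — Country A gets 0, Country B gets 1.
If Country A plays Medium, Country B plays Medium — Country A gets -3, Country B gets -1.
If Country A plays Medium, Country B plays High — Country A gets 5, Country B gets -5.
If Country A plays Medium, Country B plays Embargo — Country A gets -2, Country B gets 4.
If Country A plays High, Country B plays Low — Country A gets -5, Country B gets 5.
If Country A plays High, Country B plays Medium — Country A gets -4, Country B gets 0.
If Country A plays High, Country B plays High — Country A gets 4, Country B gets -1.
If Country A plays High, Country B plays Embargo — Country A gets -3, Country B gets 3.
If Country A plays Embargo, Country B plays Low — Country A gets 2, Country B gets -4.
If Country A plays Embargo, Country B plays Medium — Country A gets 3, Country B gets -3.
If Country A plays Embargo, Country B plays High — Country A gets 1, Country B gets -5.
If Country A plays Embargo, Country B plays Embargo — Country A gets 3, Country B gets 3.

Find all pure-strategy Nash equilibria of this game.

Country A against Low: payoffs -1, 5, 0, -5, 2 → best response Low.
Country A against Medium: payoffs 4, -1, -3, -4, 3 → best response Free.
Country A against High: payoffs -2, 2, 5, 4, 1 → best response Medium.
Country A against Embargo: payoffs 0, 2, -2, -3, 3 → best response Embargo.
Country B against Free: payoffs 2, -1, -4, 0 → best response Low.
Country B against Low: payoffs -4, -5, -2, 4 → best response Embargo.
Country B against Medium: payoffs 1, -1, -5, 4 → best response Embargo.
Country B against High: payoffs 5, 0, -1, 3 → best response Low.
Country B against Embargo: payoffs -4, -3, -5, 3 → best response Embargo.
Mutual best responses: (Embargo, Embargo).

Pure NE: (Embargo, Embargo)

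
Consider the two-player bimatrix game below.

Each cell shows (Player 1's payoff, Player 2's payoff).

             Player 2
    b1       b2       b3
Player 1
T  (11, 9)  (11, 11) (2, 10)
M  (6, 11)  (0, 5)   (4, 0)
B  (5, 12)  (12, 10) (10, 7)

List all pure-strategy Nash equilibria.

Player 1 against b1: payoffs 11, 6, 5 → best response T.
Player 1 against b2: payoffs 11, 0, 12 → best response B.
Player 1 against b3: payoffs 2, 4, 10 → best response B.
Player 2 against T: payoffs 9, 11, 10 → best response b2.
Player 2 against M: payoffs 11, 5, 0 → best response b1.
Player 2 against B: payoffs 12, 10, 7 → best response b1.
No profile is a mutual best response for all players.

No pure-strategy Nash equilibrium.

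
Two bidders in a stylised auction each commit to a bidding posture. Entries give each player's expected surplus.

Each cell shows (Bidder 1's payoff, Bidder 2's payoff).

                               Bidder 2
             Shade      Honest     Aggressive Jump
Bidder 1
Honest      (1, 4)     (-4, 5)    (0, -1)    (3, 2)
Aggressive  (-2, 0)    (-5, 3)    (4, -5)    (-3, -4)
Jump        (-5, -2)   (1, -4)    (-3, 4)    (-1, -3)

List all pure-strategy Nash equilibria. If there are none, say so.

none

Mark each player's best response to every combination of opponents' strategies; a profile where every player is best-responding is a pure Nash equilibrium.
Bidder 1 against Shade: payoffs 1, -2, -5 → best response Honest.
Bidder 1 against Honest: payoffs -4, -5, 1 → best response Jump.
Bidder 1 against Aggressive: payoffs 0, 4, -3 → best response Aggressive.
Bidder 1 against Jump: payoffs 3, -3, -1 → best response Honest.
Bidder 2 against Honest: payoffs 4, 5, -1, 2 → best response Honest.
Bidder 2 against Aggressive: payoffs 0, 3, -5, -4 → best response Honest.
Bidder 2 against Jump: payoffs -2, -4, 4, -3 → best response Aggressive.
No profile is a mutual best response for all players.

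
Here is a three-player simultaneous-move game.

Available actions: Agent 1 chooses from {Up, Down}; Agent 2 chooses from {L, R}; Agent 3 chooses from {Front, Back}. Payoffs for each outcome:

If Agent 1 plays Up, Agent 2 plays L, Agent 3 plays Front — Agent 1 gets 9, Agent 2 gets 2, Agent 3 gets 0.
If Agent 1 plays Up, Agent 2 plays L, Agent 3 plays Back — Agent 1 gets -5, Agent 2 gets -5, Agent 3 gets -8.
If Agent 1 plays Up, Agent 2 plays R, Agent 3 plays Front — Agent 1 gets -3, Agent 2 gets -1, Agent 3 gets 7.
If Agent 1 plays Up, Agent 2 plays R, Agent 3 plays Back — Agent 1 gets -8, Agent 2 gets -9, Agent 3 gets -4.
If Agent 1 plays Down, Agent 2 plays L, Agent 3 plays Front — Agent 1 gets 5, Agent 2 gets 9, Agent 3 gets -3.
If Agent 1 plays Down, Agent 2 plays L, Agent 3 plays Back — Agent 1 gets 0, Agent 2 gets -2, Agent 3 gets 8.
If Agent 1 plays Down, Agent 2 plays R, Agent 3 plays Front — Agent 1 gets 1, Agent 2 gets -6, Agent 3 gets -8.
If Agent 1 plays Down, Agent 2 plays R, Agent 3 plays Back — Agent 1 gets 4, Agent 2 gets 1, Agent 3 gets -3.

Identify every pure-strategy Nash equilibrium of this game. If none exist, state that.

(Up, L, Front): Agent 1 gets 9, best alternative 5; Agent 2 gets 2, best alternative -1; Agent 3 gets 0, best alternative -8. No profitable deviation — NE.
(Up, L, Back): Agent 1 can switch to Down (-5 → 0). Not NE.
(Up, R, Front): Agent 1 can switch to Down (-3 → 1). Not NE.
(Up, R, Back): Agent 1 can switch to Down (-8 → 4). Not NE.
(Down, L, Front): Agent 1 can switch to Up (5 → 9). Not NE.
(Down, L, Back): Agent 2 can switch to R (-2 → 1). Not NE.
(Down, R, Front): Agent 2 can switch to L (-6 → 9). Not NE.
(Down, R, Back): Agent 1 gets 4, best alternative -8; Agent 2 gets 1, best alternative -2; Agent 3 gets -3, best alternative -8. No profitable deviation — NE.

The pure Nash equilibria are (Up, L, Front) and (Down, R, Back).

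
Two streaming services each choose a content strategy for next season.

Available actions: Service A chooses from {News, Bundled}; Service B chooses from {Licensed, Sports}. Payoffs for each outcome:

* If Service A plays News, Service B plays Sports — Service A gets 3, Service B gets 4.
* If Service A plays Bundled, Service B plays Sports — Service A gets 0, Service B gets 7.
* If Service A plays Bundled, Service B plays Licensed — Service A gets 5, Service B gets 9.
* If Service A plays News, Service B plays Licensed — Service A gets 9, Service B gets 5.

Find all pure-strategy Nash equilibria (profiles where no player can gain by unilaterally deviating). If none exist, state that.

Service A against Licensed: payoffs 9, 5 → best response News.
Service A against Sports: payoffs 3, 0 → best response News.
Service B against News: payoffs 5, 4 → best response Licensed.
Service B against Bundled: payoffs 9, 7 → best response Licensed.
Mutual best responses: (News, Licensed).

(News, Licensed)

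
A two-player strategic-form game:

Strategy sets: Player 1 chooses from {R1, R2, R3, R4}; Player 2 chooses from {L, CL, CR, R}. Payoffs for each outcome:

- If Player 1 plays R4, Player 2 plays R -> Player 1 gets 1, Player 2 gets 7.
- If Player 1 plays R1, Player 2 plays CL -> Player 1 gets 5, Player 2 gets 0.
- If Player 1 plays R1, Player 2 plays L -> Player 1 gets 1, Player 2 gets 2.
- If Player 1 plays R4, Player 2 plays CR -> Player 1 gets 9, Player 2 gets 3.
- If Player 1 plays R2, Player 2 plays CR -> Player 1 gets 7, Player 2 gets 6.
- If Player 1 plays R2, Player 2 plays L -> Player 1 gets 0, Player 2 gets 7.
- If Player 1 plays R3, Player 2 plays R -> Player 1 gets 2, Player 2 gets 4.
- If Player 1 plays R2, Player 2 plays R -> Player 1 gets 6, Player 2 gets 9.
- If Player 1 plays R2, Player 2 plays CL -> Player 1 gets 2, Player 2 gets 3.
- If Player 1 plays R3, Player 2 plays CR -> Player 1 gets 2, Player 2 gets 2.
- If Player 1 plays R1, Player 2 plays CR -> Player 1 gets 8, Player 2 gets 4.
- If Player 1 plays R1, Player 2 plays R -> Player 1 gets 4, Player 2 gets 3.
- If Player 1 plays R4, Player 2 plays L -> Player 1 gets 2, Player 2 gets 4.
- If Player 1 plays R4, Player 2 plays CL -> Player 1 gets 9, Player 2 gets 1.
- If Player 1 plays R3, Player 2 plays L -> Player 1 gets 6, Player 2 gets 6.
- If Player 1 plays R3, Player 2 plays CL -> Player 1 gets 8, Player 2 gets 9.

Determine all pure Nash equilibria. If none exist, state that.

Mark each player's best response to every combination of opponents' strategies; a profile where every player is best-responding is a pure Nash equilibrium.
Player 1 against L: payoffs 1, 0, 6, 2 → best response R3.
Player 1 against CL: payoffs 5, 2, 8, 9 → best response R4.
Player 1 against CR: payoffs 8, 7, 2, 9 → best response R4.
Player 1 against R: payoffs 4, 6, 2, 1 → best response R2.
Player 2 against R1: payoffs 2, 0, 4, 3 → best response CR.
Player 2 against R2: payoffs 7, 3, 6, 9 → best response R.
Player 2 against R3: payoffs 6, 9, 2, 4 → best response CL.
Player 2 against R4: payoffs 4, 1, 3, 7 → best response R.
Mutual best responses: (R2, R).

Pure NE: (R2, R)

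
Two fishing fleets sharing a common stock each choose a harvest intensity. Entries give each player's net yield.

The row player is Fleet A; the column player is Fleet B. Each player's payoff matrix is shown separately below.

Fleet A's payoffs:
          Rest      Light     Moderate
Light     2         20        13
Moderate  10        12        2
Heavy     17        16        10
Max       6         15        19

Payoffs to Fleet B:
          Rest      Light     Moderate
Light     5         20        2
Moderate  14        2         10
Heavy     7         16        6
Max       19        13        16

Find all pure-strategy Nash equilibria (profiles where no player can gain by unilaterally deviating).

(Light, Rest): Fleet A can switch to Moderate (2 → 10). Not NE.
(Light, Light): Fleet A gets 20, best alternative 16; Fleet B gets 20, best alternative 5. No profitable deviation — NE.
(Light, Moderate): Fleet A can switch to Max (13 → 19). Not NE.
(Moderate, Rest): Fleet A can switch to Heavy (10 → 17). Not NE.
(Moderate, Light): Fleet A can switch to Light (12 → 20). Not NE.
(Moderate, Moderate): Fleet A can switch to Light (2 → 13). Not NE.
(Heavy, Rest): Fleet B can switch to Light (7 → 16). Not NE.
(The remaining 5 profiles each have a profitable deviation by the same check.)

The unique pure-strategy Nash equilibrium is (Light, Light).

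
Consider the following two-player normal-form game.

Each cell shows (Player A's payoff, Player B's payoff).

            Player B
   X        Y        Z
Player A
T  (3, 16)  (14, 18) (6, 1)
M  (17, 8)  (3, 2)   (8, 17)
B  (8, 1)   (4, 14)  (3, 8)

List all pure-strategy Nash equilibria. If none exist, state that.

The pure Nash equilibria are (T, Y) and (M, Z).

(T, X): Player A can switch to M (3 → 17). Not NE.
(T, Y): Player A gets 14, best alternative 4; Player B gets 18, best alternative 16. No profitable deviation — NE.
(T, Z): Player A can switch to M (6 → 8). Not NE.
(M, X): Player B can switch to Z (8 → 17). Not NE.
(M, Y): Player A can switch to T (3 → 14). Not NE.
(M, Z): Player A gets 8, best alternative 6; Player B gets 17, best alternative 8. No profitable deviation — NE.
(B, X): Player A can switch to M (8 → 17). Not NE.
(B, Y): Player A can switch to T (4 → 14). Not NE.
(B, Z): Player A can switch to T (3 → 6). Not NE.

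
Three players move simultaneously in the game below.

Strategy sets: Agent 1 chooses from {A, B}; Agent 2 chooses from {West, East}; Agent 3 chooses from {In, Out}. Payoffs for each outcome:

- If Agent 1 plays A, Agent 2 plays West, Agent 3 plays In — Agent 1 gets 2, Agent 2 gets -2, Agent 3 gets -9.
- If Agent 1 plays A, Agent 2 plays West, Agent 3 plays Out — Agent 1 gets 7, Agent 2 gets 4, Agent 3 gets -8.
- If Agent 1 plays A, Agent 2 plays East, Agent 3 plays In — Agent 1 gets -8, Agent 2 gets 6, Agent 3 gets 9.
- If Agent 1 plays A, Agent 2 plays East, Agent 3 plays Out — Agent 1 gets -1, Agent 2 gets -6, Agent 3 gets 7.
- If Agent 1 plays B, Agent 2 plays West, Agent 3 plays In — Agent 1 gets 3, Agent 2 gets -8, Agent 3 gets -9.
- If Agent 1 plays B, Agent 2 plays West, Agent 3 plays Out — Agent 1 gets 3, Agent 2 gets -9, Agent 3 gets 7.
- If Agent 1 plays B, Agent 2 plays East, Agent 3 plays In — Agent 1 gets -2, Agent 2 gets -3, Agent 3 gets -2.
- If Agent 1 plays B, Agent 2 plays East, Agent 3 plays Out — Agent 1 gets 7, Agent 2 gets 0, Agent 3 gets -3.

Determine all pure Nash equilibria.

(A, West, In): Agent 1 can switch to B (2 → 3). Not NE.
(A, West, Out): Agent 1 gets 7, best alternative 3; Agent 2 gets 4, best alternative -6; Agent 3 gets -8, best alternative -9. No profitable deviation — NE.
(A, East, In): Agent 1 can switch to B (-8 → -2). Not NE.
(A, East, Out): Agent 1 can switch to B (-1 → 7). Not NE.
(B, West, In): Agent 2 can switch to East (-8 → -3). Not NE.
(B, West, Out): Agent 1 can switch to A (3 → 7). Not NE.
(B, East, In): Agent 1 gets -2, best alternative -8; Agent 2 gets -3, best alternative -8; Agent 3 gets -2, best alternative -3. No profitable deviation — NE.
(B, East, Out): Agent 3 can switch to In (-3 → -2). Not NE.

Pure-strategy Nash equilibria: (A, West, Out) and (B, East, In)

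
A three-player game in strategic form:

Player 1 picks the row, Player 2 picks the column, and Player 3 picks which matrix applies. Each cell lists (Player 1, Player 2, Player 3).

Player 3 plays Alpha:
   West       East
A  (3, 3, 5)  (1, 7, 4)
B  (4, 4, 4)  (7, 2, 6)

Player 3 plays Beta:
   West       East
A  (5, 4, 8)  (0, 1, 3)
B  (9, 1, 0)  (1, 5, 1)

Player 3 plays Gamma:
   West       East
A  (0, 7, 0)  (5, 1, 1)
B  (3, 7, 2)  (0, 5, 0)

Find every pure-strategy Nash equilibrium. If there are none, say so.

Pure NE: (B, West, Alpha)

For each player, find the best response to each opponent profile; mutual best responses are the pure NE.
Player 1 against (West, Alpha): payoffs 3, 4 → best response B.
Player 1 against (West, Beta): payoffs 5, 9 → best response B.
Player 1 against (West, Gamma): payoffs 0, 3 → best response B.
Player 1 against (East, Alpha): payoffs 1, 7 → best response B.
Player 1 against (East, Beta): payoffs 0, 1 → best response B.
Player 1 against (East, Gamma): payoffs 5, 0 → best response A.
Player 2 against (A, Alpha): payoffs 3, 7 → best response East.
Player 2 against (A, Beta): payoffs 4, 1 → best response West.
Player 2 against (A, Gamma): payoffs 7, 1 → best response West.
Player 2 against (B, Alpha): payoffs 4, 2 → best response West.
Player 2 against (B, Beta): payoffs 1, 5 → best response East.
Player 2 against (B, Gamma): payoffs 7, 5 → best response West.
Player 3 against (A, West): payoffs 5, 8, 0 → best response Beta.
Player 3 against (A, East): payoffs 4, 3, 1 → best response Alpha.
Player 3 against (B, West): payoffs 4, 0, 2 → best response Alpha.
Player 3 against (B, East): payoffs 6, 1, 0 → best response Alpha.
Mutual best responses: (B, West, Alpha).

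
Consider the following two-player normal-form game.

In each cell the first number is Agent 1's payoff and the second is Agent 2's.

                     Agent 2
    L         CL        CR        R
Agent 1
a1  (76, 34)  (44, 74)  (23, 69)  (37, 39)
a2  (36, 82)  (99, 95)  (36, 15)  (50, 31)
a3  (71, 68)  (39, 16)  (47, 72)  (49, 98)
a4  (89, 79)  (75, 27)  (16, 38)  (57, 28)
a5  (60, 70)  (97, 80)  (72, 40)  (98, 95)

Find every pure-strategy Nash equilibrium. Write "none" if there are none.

(a1, L): Agent 1 can switch to a4 (76 → 89). Not NE.
(a1, CL): Agent 1 can switch to a2 (44 → 99). Not NE.
(a1, CR): Agent 1 can switch to a2 (23 → 36). Not NE.
(a1, R): Agent 1 can switch to a2 (37 → 50). Not NE.
(a2, L): Agent 1 can switch to a1 (36 → 76). Not NE.
(a2, CL): Agent 1 gets 99, best alternative 97; Agent 2 gets 95, best alternative 82. No profitable deviation — NE.
(a2, CR): Agent 1 can switch to a3 (36 → 47). Not NE.
(a2, R): Agent 1 can switch to a4 (50 → 57). Not NE.
(a3, L): Agent 1 can switch to a1 (71 → 76). Not NE.
(a4, L): Agent 1 gets 89, best alternative 76; Agent 2 gets 79, best alternative 38. No profitable deviation — NE.
(a5, R): Agent 1 gets 98, best alternative 57; Agent 2 gets 95, best alternative 80. No profitable deviation — NE.
(The remaining 9 profiles each have a profitable deviation by the same check.)

(a2, CL); (a4, L); (a5, R)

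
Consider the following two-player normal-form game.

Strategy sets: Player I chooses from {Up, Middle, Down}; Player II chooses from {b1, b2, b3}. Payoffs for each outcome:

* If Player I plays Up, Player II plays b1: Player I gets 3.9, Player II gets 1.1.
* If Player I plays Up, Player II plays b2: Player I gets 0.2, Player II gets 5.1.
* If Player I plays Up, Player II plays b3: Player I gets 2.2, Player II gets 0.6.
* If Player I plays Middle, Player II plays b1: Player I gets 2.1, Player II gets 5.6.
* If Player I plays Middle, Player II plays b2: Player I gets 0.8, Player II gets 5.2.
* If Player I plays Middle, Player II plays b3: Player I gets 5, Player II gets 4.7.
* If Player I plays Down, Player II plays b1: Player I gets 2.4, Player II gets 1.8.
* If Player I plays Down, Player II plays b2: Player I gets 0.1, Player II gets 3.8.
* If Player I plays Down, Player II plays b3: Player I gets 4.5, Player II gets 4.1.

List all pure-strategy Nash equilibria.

Player I against b1: payoffs 3.9, 2.1, 2.4 → best response Up.
Player I against b2: payoffs 0.2, 0.8, 0.1 → best response Middle.
Player I against b3: payoffs 2.2, 5, 4.5 → best response Middle.
Player II against Up: payoffs 1.1, 5.1, 0.6 → best response b2.
Player II against Middle: payoffs 5.6, 5.2, 4.7 → best response b1.
Player II against Down: payoffs 1.8, 3.8, 4.1 → best response b3.
No profile is a mutual best response for all players.

This game has no pure Nash equilibrium.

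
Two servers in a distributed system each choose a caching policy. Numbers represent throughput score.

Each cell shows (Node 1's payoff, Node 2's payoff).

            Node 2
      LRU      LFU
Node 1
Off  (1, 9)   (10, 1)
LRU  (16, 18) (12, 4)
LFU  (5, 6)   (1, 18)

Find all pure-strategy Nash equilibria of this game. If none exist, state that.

The unique pure-strategy Nash equilibrium is (LRU, LRU).

For each strategy profile, look for a profitable unilateral deviation.
(Off, LRU): Node 1 can switch to LRU (1 → 16). Not NE.
(Off, LFU): Node 1 can switch to LRU (10 → 12). Not NE.
(LRU, LRU): Node 1 gets 16, best alternative 5; Node 2 gets 18, best alternative 4. No profitable deviation — NE.
(LRU, LFU): Node 2 can switch to LRU (4 → 18). Not NE.
(LFU, LRU): Node 1 can switch to LRU (5 → 16). Not NE.
(LFU, LFU): Node 1 can switch to Off (1 → 10). Not NE.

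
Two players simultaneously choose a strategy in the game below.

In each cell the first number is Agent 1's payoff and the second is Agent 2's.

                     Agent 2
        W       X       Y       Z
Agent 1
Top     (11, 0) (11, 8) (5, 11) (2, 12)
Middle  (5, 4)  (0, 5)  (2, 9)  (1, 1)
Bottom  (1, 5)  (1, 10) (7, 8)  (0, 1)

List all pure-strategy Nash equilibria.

Mark each player's best response to every combination of opponents' strategies; a profile where every player is best-responding is a pure Nash equilibrium.
Agent 1 against W: payoffs 11, 5, 1 → best response Top.
Agent 1 against X: payoffs 11, 0, 1 → best response Top.
Agent 1 against Y: payoffs 5, 2, 7 → best response Bottom.
Agent 1 against Z: payoffs 2, 1, 0 → best response Top.
Agent 2 against Top: payoffs 0, 8, 11, 12 → best response Z.
Agent 2 against Middle: payoffs 4, 5, 9, 1 → best response Y.
Agent 2 against Bottom: payoffs 5, 10, 8, 1 → best response X.
Mutual best responses: (Top, Z).

(Top, Z)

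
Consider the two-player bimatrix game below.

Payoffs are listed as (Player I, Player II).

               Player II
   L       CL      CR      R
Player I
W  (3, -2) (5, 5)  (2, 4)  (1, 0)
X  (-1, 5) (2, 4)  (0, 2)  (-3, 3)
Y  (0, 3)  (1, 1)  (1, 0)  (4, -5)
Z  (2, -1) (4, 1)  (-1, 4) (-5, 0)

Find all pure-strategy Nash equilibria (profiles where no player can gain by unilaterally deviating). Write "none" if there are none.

Pure NE: (W, CL)

(W, L): Player II can switch to CL (-2 → 5). Not NE.
(W, CL): Player I gets 5, best alternative 4; Player II gets 5, best alternative 4. No profitable deviation — NE.
(W, CR): Player II can switch to CL (4 → 5). Not NE.
(W, R): Player I can switch to Y (1 → 4). Not NE.
(X, L): Player I can switch to W (-1 → 3). Not NE.
(X, CL): Player I can switch to W (2 → 5). Not NE.
(X, CR): Player I can switch to W (0 → 2). Not NE.
(X, R): Player I can switch to W (-3 → 1). Not NE.
(Y, L): Player I can switch to W (0 → 3). Not NE.
(Y, CL): Player I can switch to W (1 → 5). Not NE.
(Y, CR): Player I can switch to W (1 → 2). Not NE.
(Y, R): Player II can switch to L (-5 → 3). Not NE.
(Z, L): Player I can switch to W (2 → 3). Not NE.
(The remaining 3 profiles each have a profitable deviation by the same check.)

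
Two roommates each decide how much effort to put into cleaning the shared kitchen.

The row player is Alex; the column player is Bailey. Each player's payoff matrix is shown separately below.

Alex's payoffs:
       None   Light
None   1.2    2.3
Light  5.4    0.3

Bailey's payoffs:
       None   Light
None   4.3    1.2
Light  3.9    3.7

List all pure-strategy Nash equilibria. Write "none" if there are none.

The unique pure-strategy Nash equilibrium is (Light, None).

(None, None): Alex can switch to Light (1.2 → 5.4). Not NE.
(None, Light): Bailey can switch to None (1.2 → 4.3). Not NE.
(Light, None): Alex gets 5.4, best alternative 1.2; Bailey gets 3.9, best alternative 3.7. No profitable deviation — NE.
(Light, Light): Alex can switch to None (0.3 → 2.3). Not NE.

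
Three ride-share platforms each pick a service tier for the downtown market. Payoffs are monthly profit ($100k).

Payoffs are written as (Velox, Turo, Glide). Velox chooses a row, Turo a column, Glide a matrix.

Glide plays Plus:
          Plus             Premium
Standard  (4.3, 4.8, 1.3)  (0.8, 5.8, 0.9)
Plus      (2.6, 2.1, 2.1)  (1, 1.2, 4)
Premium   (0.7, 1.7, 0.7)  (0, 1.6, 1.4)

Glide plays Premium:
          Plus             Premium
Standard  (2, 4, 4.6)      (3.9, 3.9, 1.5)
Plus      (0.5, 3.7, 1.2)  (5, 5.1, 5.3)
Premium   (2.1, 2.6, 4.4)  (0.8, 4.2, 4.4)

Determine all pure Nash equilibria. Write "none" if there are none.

The unique pure-strategy Nash equilibrium is (Plus, Premium, Premium).

Check each profile: it is a Nash equilibrium iff no player can strictly gain by switching unilaterally.
(Standard, Plus, Plus): Turo can switch to Premium (4.8 → 5.8). Not NE.
(Standard, Plus, Premium): Velox can switch to Premium (2 → 2.1). Not NE.
(Standard, Premium, Plus): Velox can switch to Plus (0.8 → 1). Not NE.
(Standard, Premium, Premium): Velox can switch to Plus (3.9 → 5). Not NE.
(Plus, Plus, Plus): Velox can switch to Standard (2.6 → 4.3). Not NE.
(Plus, Plus, Premium): Velox can switch to Standard (0.5 → 2). Not NE.
(Plus, Premium, Plus): Turo can switch to Plus (1.2 → 2.1). Not NE.
(Plus, Premium, Premium): Velox gets 5, best alternative 3.9; Turo gets 5.1, best alternative 3.7; Glide gets 5.3, best alternative 4. No profitable deviation — NE.
(Premium, Plus, Plus): Velox can switch to Standard (0.7 → 4.3). Not NE.
(The remaining 3 profiles each have a profitable deviation by the same check.)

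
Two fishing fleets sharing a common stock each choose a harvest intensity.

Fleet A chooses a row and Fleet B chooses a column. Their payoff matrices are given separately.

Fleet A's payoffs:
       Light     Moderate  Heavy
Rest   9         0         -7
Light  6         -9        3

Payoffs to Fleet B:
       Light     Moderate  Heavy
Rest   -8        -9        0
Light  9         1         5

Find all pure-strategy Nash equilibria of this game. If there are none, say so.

No pure-strategy Nash equilibrium.

Fleet A against Light: payoffs 9, 6 → best response Rest.
Fleet A against Moderate: payoffs 0, -9 → best response Rest.
Fleet A against Heavy: payoffs -7, 3 → best response Light.
Fleet B against Rest: payoffs -8, -9, 0 → best response Heavy.
Fleet B against Light: payoffs 9, 1, 5 → best response Light.
No profile is a mutual best response for all players.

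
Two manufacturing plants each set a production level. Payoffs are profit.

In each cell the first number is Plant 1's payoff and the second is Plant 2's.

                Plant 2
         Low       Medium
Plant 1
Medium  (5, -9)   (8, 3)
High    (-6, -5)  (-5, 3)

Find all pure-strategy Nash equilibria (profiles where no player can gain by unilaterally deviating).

Check each profile: it is a Nash equilibrium iff no player can strictly gain by switching unilaterally.
(Medium, Low): Plant 2 can switch to Medium (-9 → 3). Not NE.
(Medium, Medium): Plant 1 gets 8, best alternative -5; Plant 2 gets 3, best alternative -9. No profitable deviation — NE.
(High, Low): Plant 1 can switch to Medium (-6 → 5). Not NE.
(High, Medium): Plant 1 can switch to Medium (-5 → 8). Not NE.

(Medium, Medium)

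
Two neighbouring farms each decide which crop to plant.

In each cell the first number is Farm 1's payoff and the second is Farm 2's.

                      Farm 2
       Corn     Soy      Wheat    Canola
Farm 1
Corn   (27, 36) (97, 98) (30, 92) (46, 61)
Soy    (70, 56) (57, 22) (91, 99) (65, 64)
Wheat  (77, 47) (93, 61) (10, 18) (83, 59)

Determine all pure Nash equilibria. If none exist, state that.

For each strategy profile, look for a profitable unilateral deviation.
(Corn, Corn): Farm 1 can switch to Soy (27 → 70). Not NE.
(Corn, Soy): Farm 1 gets 97, best alternative 93; Farm 2 gets 98, best alternative 92. No profitable deviation — NE.
(Corn, Wheat): Farm 1 can switch to Soy (30 → 91). Not NE.
(Corn, Canola): Farm 1 can switch to Soy (46 → 65). Not NE.
(Soy, Corn): Farm 1 can switch to Wheat (70 → 77). Not NE.
(Soy, Soy): Farm 1 can switch to Corn (57 → 97). Not NE.
(Soy, Wheat): Farm 1 gets 91, best alternative 30; Farm 2 gets 99, best alternative 64. No profitable deviation — NE.
(Soy, Canola): Farm 1 can switch to Wheat (65 → 83). Not NE.
(Wheat, Corn): Farm 2 can switch to Soy (47 → 61). Not NE.
(Wheat, Soy): Farm 1 can switch to Corn (93 → 97). Not NE.
(Wheat, Wheat): Farm 1 can switch to Corn (10 → 30). Not NE.
(Wheat, Canola): Farm 2 can switch to Soy (59 → 61). Not NE.

Pure-strategy Nash equilibria: (Corn, Soy), (Soy, Wheat)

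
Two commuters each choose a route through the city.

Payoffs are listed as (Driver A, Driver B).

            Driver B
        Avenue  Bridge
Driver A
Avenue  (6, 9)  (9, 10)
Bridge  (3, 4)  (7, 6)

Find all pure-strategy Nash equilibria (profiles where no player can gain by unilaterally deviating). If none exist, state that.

Driver A against Avenue: payoffs 6, 3 → best response Avenue.
Driver A against Bridge: payoffs 9, 7 → best response Avenue.
Driver B against Avenue: payoffs 9, 10 → best response Bridge.
Driver B against Bridge: payoffs 4, 6 → best response Bridge.
Mutual best responses: (Avenue, Bridge).

Pure NE: (Avenue, Bridge)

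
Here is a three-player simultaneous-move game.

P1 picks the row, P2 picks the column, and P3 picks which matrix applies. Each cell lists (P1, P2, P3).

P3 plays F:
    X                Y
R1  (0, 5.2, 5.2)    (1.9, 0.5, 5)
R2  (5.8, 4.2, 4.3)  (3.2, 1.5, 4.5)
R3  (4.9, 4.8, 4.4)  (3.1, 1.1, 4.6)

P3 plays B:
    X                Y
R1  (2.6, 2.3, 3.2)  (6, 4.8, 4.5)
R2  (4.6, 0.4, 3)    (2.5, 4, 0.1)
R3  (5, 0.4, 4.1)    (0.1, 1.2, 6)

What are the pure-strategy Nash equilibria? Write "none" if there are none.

For each strategy profile, look for a profitable unilateral deviation.
(R1, X, F): P1 can switch to R2 (0 → 5.8). Not NE.
(R1, X, B): P1 can switch to R2 (2.6 → 4.6). Not NE.
(R1, Y, F): P1 can switch to R2 (1.9 → 3.2). Not NE.
(R1, Y, B): P3 can switch to F (4.5 → 5). Not NE.
(R2, X, F): P1 gets 5.8, best alternative 4.9; P2 gets 4.2, best alternative 1.5; P3 gets 4.3, best alternative 3. No profitable deviation — NE.
(R2, X, B): P1 can switch to R3 (4.6 → 5). Not NE.
(R2, Y, F): P2 can switch to X (1.5 → 4.2). Not NE.
(R2, Y, B): P1 can switch to R1 (2.5 → 6). Not NE.
(R3, X, F): P1 can switch to R2 (4.9 → 5.8). Not NE.
(R3, X, B): P2 can switch to Y (0.4 → 1.2). Not NE.
(R3, Y, F): P1 can switch to R2 (3.1 → 3.2). Not NE.
(R3, Y, B): P1 can switch to R1 (0.1 → 6). Not NE.

(R2, X, F)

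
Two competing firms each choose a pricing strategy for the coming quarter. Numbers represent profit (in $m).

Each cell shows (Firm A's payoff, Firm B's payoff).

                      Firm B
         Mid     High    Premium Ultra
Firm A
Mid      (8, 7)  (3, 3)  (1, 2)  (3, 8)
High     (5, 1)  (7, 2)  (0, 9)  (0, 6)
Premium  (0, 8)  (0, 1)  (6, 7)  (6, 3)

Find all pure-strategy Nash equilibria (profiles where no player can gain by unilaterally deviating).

This game has no pure Nash equilibrium.

(Mid, Mid): Firm B can switch to Ultra (7 → 8). Not NE.
(Mid, High): Firm A can switch to High (3 → 7). Not NE.
(Mid, Premium): Firm A can switch to Premium (1 → 6). Not NE.
(Mid, Ultra): Firm A can switch to Premium (3 → 6). Not NE.
(High, Mid): Firm A can switch to Mid (5 → 8). Not NE.
(High, High): Firm B can switch to Premium (2 → 9). Not NE.
(High, Premium): Firm A can switch to Mid (0 → 1). Not NE.
(High, Ultra): Firm A can switch to Mid (0 → 3). Not NE.
(Premium, Mid): Firm A can switch to Mid (0 → 8). Not NE.
(Premium, High): Firm A can switch to Mid (0 → 3). Not NE.
(The remaining 2 profiles each have a profitable deviation by the same check.)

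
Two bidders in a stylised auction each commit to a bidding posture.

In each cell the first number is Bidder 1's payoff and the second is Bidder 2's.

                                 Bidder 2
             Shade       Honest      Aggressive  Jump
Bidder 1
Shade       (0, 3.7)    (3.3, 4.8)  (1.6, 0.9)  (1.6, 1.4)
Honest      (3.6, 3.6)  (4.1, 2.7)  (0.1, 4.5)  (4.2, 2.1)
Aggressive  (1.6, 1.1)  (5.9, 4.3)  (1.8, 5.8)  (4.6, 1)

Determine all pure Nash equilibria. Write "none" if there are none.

(Aggressive, Aggressive)

Mark each player's best response to every combination of opponents' strategies; a profile where every player is best-responding is a pure Nash equilibrium.
Bidder 1 against Shade: payoffs 0, 3.6, 1.6 → best response Honest.
Bidder 1 against Honest: payoffs 3.3, 4.1, 5.9 → best response Aggressive.
Bidder 1 against Aggressive: payoffs 1.6, 0.1, 1.8 → best response Aggressive.
Bidder 1 against Jump: payoffs 1.6, 4.2, 4.6 → best response Aggressive.
Bidder 2 against Shade: payoffs 3.7, 4.8, 0.9, 1.4 → best response Honest.
Bidder 2 against Honest: payoffs 3.6, 2.7, 4.5, 2.1 → best response Aggressive.
Bidder 2 against Aggressive: payoffs 1.1, 4.3, 5.8, 1 → best response Aggressive.
Mutual best responses: (Aggressive, Aggressive).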